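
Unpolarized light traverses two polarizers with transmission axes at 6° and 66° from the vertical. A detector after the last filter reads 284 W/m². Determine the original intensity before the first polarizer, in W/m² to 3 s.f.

I₀ ≈ 2270 W/m²

Unpolarized light through the first polarizer → I₁ = ½ I₀, now polarized at 6°.
I₂ = I₁ cos²(66° − 6°) = 0.5 I₀ · cos²(60°) = 0.125 I₀.
So 284 W/m² = 0.125 I₀, giving I₀ = 284/0.125 = 2272 W/m².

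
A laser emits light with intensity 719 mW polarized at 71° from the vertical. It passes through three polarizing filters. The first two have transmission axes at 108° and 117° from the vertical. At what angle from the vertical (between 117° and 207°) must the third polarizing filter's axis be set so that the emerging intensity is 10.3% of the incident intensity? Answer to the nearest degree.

By Malus's law, I₁ = I₀ cos²(108° − 71°) = I₀ cos²(37°) = 0.6378 I₀.
I₂ = I₁ cos²(117° − 108°) = 0.6378 I₀ · cos²(9°) = 0.6222 I₀.
Need I₃/I₀ = 0.103, so cos²(θ − 117°) = 0.103 / 0.6222 = 0.1655.
θ − 117° = arccos(√0.1655) = 66.0°, giving θ ≈ 117 + 66.0 = 183.0°.

θ ≈ 183°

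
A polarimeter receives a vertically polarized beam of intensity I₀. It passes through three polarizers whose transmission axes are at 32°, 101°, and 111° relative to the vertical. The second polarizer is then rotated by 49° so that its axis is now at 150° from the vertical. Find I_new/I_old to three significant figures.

Before rotation:
I₁ = I₀ cos²(32° − 0°) = I₀ cos²(32°) = 0.7192 I₀.
I₂ = I₁ cos²(101° − 32°) = 0.7192 I₀ · cos²(69°) = 0.09236 I₀.
I₃ = I₂ cos²(111° − 101°) = 0.09236 I₀ · cos²(10°) = 0.08958 I₀.
After rotation:
I₁ = I₀ cos²(32° − 0°) = I₀ cos²(32°) = 0.7192 I₀.
Angle between axes 1 and 2: 62°. I₂ = 0.7192 I₀ · cos²(62°) = 0.1585 I₀.
I₃ = I₂ cos²(111° − 150°) = 0.1585 I₀ · cos²(39°) = 0.09573 I₀.
Ratio = 0.09573 / 0.08958 = 1.069.

I_new/I_old ≈ 1.07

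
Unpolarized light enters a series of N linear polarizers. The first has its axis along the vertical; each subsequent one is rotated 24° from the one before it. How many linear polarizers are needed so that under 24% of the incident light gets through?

N = 6

First polarizer halves the unpolarized light: factor 1/2.
Each further stage multiplies by cos²(24°) = 0.8346.
After N polarizers: T = 0.5·0.8346^(N−1). Require T < 0.24 ⇒ N−1 > ln(0.24/0.5)/ln(0.8346) = 4.06, so N−1 ≥ 5 and N = 6.
Check: N=6 gives T = 0.2024 < 0.24; N=5 gives T = 0.2426.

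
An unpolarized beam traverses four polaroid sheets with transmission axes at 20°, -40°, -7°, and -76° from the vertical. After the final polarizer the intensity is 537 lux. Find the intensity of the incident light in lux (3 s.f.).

I₀ ≈ 4.76e4 lux

Unpolarized light through the first polarizer → I₁ = ½ I₀, now polarized at 20°.
I₂ = I₁ cos²(-40° − 20°) = 0.5 I₀ · cos²(60°) = 0.125 I₀.
I₃ = I₂ cos²(-7° + 40°) = 0.125 I₀ · cos²(33°) = 0.08792 I₀.
I₄ = I₃ cos²(-76° + 7°) = 0.08792 I₀ · cos²(69°) = 0.01129 I₀.
So 537 lux = 0.01129 I₀, giving I₀ = 537/0.01129 = 4.756e+04 lux.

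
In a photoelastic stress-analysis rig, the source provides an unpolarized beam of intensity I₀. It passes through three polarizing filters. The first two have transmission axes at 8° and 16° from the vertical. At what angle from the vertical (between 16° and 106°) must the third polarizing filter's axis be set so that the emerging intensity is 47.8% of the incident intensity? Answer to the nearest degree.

θ ≈ 25°

Unpolarized light through the first polarizer → I₁ = ½ I₀, now polarized at 8°.
I₂ = I₁ cos²(16° − 8°) = 0.5 I₀ · cos²(8°) = 0.4903 I₀.
Need I₃/I₀ = 0.478, so cos²(θ − 16°) = 0.478 / 0.4903 = 0.9749.
θ − 16° = arccos(√0.9749) = 9.1°, giving θ ≈ 16 + 9.1 = 25.1°.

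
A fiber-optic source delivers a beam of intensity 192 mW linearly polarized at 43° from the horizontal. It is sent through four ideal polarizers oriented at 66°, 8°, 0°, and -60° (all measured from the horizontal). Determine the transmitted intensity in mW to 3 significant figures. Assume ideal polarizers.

I ≈ 11.2 mW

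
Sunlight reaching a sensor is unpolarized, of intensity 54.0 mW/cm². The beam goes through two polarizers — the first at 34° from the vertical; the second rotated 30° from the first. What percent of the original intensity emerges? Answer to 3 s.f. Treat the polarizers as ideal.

Unpolarized light through the first polarizer → I₁ = 54.0 mW/cm²/2 = 27 mW/cm², polarized at 34°.
I₂ = I₁ · cos²(30°) = 27 · 0.75 = 20.25 mW/cm².
That is 37.5% of the incident intensity.

≈ 37.5%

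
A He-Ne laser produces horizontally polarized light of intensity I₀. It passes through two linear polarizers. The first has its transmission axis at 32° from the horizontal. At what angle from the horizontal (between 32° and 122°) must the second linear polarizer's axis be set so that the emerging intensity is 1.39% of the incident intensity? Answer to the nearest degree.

θ ≈ 114°

I₁ = I₀ cos²(32° − 0°) = I₀ cos²(32°) = 0.7192 I₀.
Need I₂/I₀ = 0.0139, so cos²(θ − 32°) = 0.0139 / 0.7192 = 0.01933.
θ − 32° = arccos(√0.01933) = 82.0°, giving θ ≈ 32 + 82.0 = 114.0°.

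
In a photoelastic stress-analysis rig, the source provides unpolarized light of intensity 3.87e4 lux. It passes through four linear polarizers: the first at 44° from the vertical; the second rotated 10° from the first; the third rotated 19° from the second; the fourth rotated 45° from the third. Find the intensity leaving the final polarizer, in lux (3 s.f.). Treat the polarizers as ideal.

Unpolarized light through the first polarizer → I₁ = 3.87e4 lux/2 = 1.935e+04 lux, polarized at 44°.
I₂ = I₁ · cos²(10°) = 1.935e+04 · 0.9698 = 1.877e+04 lux.
I₃ = I₂ · cos²(19°) = 1.877e+04 · 0.894 = 1.678e+04 lux.
I₄ = I₃ · cos²(45°) = 1.678e+04 · 0.5 = 8389 lux.

I ≈ 8390 lux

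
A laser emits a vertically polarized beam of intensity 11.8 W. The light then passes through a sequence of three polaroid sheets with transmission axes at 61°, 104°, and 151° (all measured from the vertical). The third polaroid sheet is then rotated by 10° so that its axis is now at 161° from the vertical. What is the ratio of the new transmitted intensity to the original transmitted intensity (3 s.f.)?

Before rotation:
By Malus's law, I₁ = I₀ cos²(61° − 0°) = I₀ cos²(61°) = 0.235 I₀.
I₂ = I₁ cos²(104° − 61°) = 0.235 I₀ · cos²(43°) = 0.1257 I₀.
I₃ = I₂ cos²(151° − 104°) = 0.1257 I₀ · cos²(47°) = 0.05847 I₀.
After rotation:
I₁ = I₀ cos²(61° − 0°) = I₀ cos²(61°) = 0.235 I₀.
I₂ = I₁ cos²(104° − 61°) = 0.235 I₀ · cos²(43°) = 0.1257 I₀.
I₃ = I₂ cos²(161° − 104°) = 0.1257 I₀ · cos²(57°) = 0.03729 I₀.
Ratio = 0.03729 / 0.05847 = 0.6378.

I_new/I_old ≈ 0.638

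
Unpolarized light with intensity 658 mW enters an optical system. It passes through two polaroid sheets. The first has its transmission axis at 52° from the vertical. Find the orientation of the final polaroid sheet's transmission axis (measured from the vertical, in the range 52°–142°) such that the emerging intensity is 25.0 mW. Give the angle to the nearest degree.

Unpolarized light through the first polarizer → I₁ = ½ I₀, now polarized at 52°.
Target fraction: 25.0 / 658 mW = 0.03799 of I₀.
Need I₂/I₀ = 0.03799, so cos²(θ − 52°) = 0.03799 / 0.5 = 0.07599.
θ − 52° = arccos(√0.07599) = 74.0°, giving θ ≈ 52 + 74.0 = 126.0°.

θ ≈ 126°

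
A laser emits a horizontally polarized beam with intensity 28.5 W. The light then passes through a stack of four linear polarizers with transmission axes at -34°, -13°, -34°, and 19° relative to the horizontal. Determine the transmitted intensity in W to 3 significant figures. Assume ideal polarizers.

I ≈ 5.39 W

I₁ = 28.5 W · cos²(34°) = 19.59 W.
I₂ = I₁ · cos²(21°) = 19.59 · 0.8716 = 17.07 W.
I₃ = I₂ · cos²(21°) = 17.07 · 0.8716 = 14.88 W.
I₄ = I₃ · cos²(53°) = 14.88 · 0.3622 = 5.389 W.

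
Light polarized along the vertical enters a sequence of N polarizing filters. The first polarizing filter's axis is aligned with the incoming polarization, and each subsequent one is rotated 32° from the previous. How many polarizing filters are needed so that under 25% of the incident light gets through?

N = 6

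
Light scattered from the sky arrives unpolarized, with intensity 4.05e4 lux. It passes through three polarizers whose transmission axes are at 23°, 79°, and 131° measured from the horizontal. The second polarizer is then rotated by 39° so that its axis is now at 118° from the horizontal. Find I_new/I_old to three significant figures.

I_new/I_old ≈ 0.0608

Before rotation:
Unpolarized light through the first polarizer → I₁ = ½ I₀, now polarized at 23°.
I₂ = I₁ cos²(79° − 23°) = 0.5 I₀ · cos²(56°) = 0.1563 I₀.
I₃ = I₂ cos²(131° − 79°) = 0.1563 I₀ · cos²(52°) = 0.05926 I₀.
After rotation:
Unpolarized light through the first polarizer → I₁ = ½ I₀, now polarized at 23°.
Angle between axes 1 and 2: 85°. I₂ = 0.5 I₀ · cos²(85°) = 0.003798 I₀.
I₃ = I₂ cos²(131° − 118°) = 0.003798 I₀ · cos²(13°) = 0.003606 I₀.
Ratio = 0.003606 / 0.05926 = 0.06085.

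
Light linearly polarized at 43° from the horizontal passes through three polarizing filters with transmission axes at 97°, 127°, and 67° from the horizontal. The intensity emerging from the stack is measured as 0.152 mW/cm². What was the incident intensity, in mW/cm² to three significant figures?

I₀ ≈ 2.35 mW/cm²

I₁ = I₀ cos²(97° − 43°) = I₀ cos²(54°) = 0.3455 I₀.
I₂ = I₁ cos²(127° − 97°) = 0.3455 I₀ · cos²(30°) = 0.2591 I₀.
I₃ = I₂ cos²(67° − 127°) = 0.2591 I₀ · cos²(60°) = 0.06478 I₀.
So 0.152 mW/cm² = 0.06478 I₀, giving I₀ = 0.152/0.06478 = 2.346 mW/cm².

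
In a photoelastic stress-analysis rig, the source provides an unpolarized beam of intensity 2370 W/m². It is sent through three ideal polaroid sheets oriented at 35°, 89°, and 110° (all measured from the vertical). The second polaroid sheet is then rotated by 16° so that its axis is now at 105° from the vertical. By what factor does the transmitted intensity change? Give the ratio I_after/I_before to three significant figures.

I_new/I_old ≈ 0.386

Before rotation:
Unpolarized light through the first polarizer → I₁ = ½ I₀, now polarized at 35°.
I₂ = I₁ cos²(89° − 35°) = 0.5 I₀ · cos²(54°) = 0.1727 I₀.
I₃ = I₂ cos²(110° − 89°) = 0.1727 I₀ · cos²(21°) = 0.1506 I₀.
After rotation:
Unpolarized light through the first polarizer → I₁ = ½ I₀, now polarized at 35°.
I₂ = I₁ cos²(105° − 35°) = 0.5 I₀ · cos²(70°) = 0.05849 I₀.
I₃ = I₂ cos²(110° − 105°) = 0.05849 I₀ · cos²(5°) = 0.05804 I₀.
Ratio = 0.05804 / 0.1506 = 0.3855.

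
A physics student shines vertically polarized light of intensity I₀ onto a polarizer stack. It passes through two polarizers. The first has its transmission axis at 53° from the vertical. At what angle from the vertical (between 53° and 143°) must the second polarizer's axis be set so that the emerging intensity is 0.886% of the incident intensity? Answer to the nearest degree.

θ ≈ 134°

By Malus's law, I₁ = I₀ cos²(53° − 0°) = I₀ cos²(53°) = 0.3622 I₀.
Need I₂/I₀ = 0.00886, so cos²(θ − 53°) = 0.00886 / 0.3622 = 0.02446.
θ − 53° = arccos(√0.02446) = 81.0°, giving θ ≈ 53 + 81.0 = 134.0°.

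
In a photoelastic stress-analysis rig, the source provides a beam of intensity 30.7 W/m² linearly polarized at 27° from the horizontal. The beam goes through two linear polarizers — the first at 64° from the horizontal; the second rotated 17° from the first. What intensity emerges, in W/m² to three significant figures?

I ≈ 17.9 W/m²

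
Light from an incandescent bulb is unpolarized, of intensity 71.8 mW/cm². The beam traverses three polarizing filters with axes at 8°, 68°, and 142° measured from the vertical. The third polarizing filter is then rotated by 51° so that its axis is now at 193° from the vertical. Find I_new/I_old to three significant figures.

I_new/I_old ≈ 4.33

Before rotation:
Unpolarized light through the first polarizer → I₁ = ½ I₀, now polarized at 8°.
I₂ = I₁ cos²(68° − 8°) = 0.5 I₀ · cos²(60°) = 0.125 I₀.
I₃ = I₂ cos²(142° − 68°) = 0.125 I₀ · cos²(74°) = 0.009497 I₀.
After rotation:
Unpolarized light through the first polarizer → I₁ = ½ I₀, now polarized at 8°.
I₂ = I₁ cos²(68° − 8°) = 0.5 I₀ · cos²(60°) = 0.125 I₀.
Angle between axes 2 and 3: 55°. I₃ = 0.125 I₀ · cos²(55°) = 0.04112 I₀.
Ratio = 0.04112 / 0.009497 = 4.33.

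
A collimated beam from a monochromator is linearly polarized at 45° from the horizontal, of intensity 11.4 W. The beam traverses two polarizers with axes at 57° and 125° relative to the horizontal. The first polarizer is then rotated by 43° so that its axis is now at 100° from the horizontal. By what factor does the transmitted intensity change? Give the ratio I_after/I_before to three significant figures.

Before rotation:
By Malus's law, I₁ = I₀ cos²(57° − 45°) = I₀ cos²(12°) = 0.9568 I₀.
I₂ = I₁ cos²(125° − 57°) = 0.9568 I₀ · cos²(68°) = 0.1343 I₀.
After rotation:
I₁ = I₀ cos²(100° − 45°) = I₀ cos²(55°) = 0.329 I₀.
I₂ = I₁ cos²(125° − 100°) = 0.329 I₀ · cos²(25°) = 0.2702 I₀.
Ratio = 0.2702 / 0.1343 = 2.013.

I_new/I_old ≈ 2.01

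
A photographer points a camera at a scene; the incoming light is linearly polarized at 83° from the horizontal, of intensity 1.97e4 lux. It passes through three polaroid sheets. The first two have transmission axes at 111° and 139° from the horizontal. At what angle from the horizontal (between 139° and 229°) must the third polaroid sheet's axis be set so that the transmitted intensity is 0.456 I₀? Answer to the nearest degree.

θ ≈ 169°

By Malus's law, I₁ = I₀ cos²(111° − 83°) = I₀ cos²(28°) = 0.7796 I₀.
I₂ = I₁ cos²(139° − 111°) = 0.7796 I₀ · cos²(28°) = 0.6078 I₀.
Need I₃/I₀ = 0.456, so cos²(θ − 139°) = 0.456 / 0.6078 = 0.7503.
θ − 139° = arccos(√0.7503) = 30.0°, giving θ ≈ 139 + 30.0 = 169.0°.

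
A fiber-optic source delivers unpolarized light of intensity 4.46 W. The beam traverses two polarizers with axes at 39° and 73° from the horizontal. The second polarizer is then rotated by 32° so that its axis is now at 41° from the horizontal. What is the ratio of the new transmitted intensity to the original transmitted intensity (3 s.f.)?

I_new/I_old ≈ 1.45

Before rotation:
Unpolarized light through the first polarizer → I₁ = ½ I₀, now polarized at 39°.
I₂ = I₁ cos²(73° − 39°) = 0.5 I₀ · cos²(34°) = 0.3437 I₀.
After rotation:
Unpolarized light through the first polarizer → I₁ = ½ I₀, now polarized at 39°.
I₂ = I₁ cos²(41° − 39°) = 0.5 I₀ · cos²(2°) = 0.4994 I₀.
Ratio = 0.4994 / 0.3437 = 1.453.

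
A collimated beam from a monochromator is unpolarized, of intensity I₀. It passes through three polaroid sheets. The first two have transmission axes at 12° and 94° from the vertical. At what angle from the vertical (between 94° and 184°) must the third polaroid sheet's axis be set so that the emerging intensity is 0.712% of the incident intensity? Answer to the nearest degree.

θ ≈ 125°

Unpolarized light through the first polarizer → I₁ = ½ I₀, now polarized at 12°.
I₂ = I₁ cos²(94° − 12°) = 0.5 I₀ · cos²(82°) = 0.009685 I₀.
Need I₃/I₀ = 0.00712, so cos²(θ − 94°) = 0.00712 / 0.009685 = 0.7352.
θ − 94° = arccos(√0.7352) = 31.0°, giving θ ≈ 94 + 31.0 = 125.0°.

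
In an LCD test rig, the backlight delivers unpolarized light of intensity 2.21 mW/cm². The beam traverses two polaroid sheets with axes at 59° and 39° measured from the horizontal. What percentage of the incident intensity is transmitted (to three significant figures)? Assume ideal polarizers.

≈ 44.2%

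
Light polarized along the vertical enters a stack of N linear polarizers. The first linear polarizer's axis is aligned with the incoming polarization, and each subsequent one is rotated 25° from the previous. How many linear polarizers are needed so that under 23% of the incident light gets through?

N = 9

First polarizer is aligned with the polarization: full transmission.
Each further stage multiplies by cos²(25°) = 0.8214.
After N polarizers: T = 0.8214^(N−1). Require T < 0.23 ⇒ N−1 > ln(0.23)/ln(0.8214) = 7.47, so N−1 ≥ 8 and N = 9.
Check: N=9 gives T = 0.2072 < 0.23; N=8 gives T = 0.2523.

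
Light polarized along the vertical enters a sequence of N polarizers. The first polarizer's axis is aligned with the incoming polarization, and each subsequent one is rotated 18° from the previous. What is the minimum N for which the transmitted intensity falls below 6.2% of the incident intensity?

First polarizer is aligned with the polarization: full transmission.
Each further stage multiplies by cos²(18°) = 0.9045.
After N polarizers: T = 0.9045^(N−1). Require T < 0.062 ⇒ N−1 > ln(0.062)/ln(0.9045) = 27.71, so N−1 ≥ 28 and N = 29.
Check: N=29 gives T = 0.06019 < 0.062; N=28 gives T = 0.06655.

N = 29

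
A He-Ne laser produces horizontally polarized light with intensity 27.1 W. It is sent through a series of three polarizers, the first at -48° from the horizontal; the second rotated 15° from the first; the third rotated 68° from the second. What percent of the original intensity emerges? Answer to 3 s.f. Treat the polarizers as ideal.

≈ 5.86%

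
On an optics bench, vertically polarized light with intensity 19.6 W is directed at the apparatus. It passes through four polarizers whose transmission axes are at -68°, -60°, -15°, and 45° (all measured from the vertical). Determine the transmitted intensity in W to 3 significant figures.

I ≈ 0.337 W

I₁ = 19.6 W · cos²(68°) = 2.75 W.
I₂ = I₁ · cos²(8°) = 2.75 · 0.9806 = 2.697 W.
I₃ = I₂ · cos²(45°) = 2.697 · 0.5 = 1.349 W.
I₄ = I₃ · cos²(60°) = 1.349 · 0.25 = 0.3371 W.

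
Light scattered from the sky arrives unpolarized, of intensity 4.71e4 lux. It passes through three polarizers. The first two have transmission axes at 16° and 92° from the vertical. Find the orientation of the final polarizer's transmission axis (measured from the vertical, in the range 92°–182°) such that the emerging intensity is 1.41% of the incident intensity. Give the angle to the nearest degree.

θ ≈ 138°

Unpolarized light through the first polarizer → I₁ = ½ I₀, now polarized at 16°.
I₂ = I₁ cos²(92° − 16°) = 0.5 I₀ · cos²(76°) = 0.02926 I₀.
Need I₃/I₀ = 0.0141, so cos²(θ − 92°) = 0.0141 / 0.02926 = 0.4818.
θ − 92° = arccos(√0.4818) = 46.0°, giving θ ≈ 92 + 46.0 = 138.0°.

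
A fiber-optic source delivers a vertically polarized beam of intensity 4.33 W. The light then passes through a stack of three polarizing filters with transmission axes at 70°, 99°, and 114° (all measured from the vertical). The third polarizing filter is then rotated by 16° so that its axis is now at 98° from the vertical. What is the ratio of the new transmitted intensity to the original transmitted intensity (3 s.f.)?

I_new/I_old ≈ 1.07

Before rotation:
By Malus's law, I₁ = I₀ cos²(70° − 0°) = I₀ cos²(70°) = 0.117 I₀.
I₂ = I₁ cos²(99° − 70°) = 0.117 I₀ · cos²(29°) = 0.08948 I₀.
I₃ = I₂ cos²(114° − 99°) = 0.08948 I₀ · cos²(15°) = 0.08349 I₀.
After rotation:
I₁ = I₀ cos²(70° − 0°) = I₀ cos²(70°) = 0.117 I₀.
I₂ = I₁ cos²(99° − 70°) = 0.117 I₀ · cos²(29°) = 0.08948 I₀.
I₃ = I₂ cos²(98° − 99°) = 0.08948 I₀ · cos²(1°) = 0.08946 I₀.
Ratio = 0.08946 / 0.08349 = 1.071.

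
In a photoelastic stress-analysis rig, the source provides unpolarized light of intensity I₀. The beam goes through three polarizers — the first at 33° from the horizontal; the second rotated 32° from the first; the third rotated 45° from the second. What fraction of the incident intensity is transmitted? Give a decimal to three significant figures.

Unpolarized light through the first polarizer → I₁ = ½ I₀, now polarized at 33°.
I₂ = I₁ cos²(32°) = 0.5 · 0.7192 I₀ = 0.3596 I₀.
I₃ = I₂ cos²(45°) = 0.3596 · 0.5 I₀ = 0.1798 I₀.
Transmitted fraction = 0.1798.

≈ 0.180 I₀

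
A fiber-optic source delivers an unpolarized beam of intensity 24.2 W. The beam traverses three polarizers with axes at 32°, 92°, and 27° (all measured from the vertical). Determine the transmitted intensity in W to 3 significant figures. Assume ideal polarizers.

Unpolarized light through the first polarizer → I₁ = 24.2 W/2 = 12.1 W, polarized at 32°.
I₂ = I₁ · cos²(60°) = 12.1 · 0.25 = 3.025 W.
I₃ = I₂ · cos²(65°) = 3.025 · 0.1786 = 0.5403 W.

I ≈ 0.540 W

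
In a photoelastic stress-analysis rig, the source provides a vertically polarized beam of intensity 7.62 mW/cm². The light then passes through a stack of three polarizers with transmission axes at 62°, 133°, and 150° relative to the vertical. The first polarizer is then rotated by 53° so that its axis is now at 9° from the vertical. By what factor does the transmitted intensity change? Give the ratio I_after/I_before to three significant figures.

Before rotation:
I₁ = I₀ cos²(62° − 0°) = I₀ cos²(62°) = 0.2204 I₀.
I₂ = I₁ cos²(133° − 62°) = 0.2204 I₀ · cos²(71°) = 0.02336 I₀.
I₃ = I₂ cos²(150° − 133°) = 0.02336 I₀ · cos²(17°) = 0.02136 I₀.
After rotation:
I₁ = I₀ cos²(9° − 0°) = I₀ cos²(9°) = 0.9755 I₀.
Angle between axes 1 and 2: 56°. I₂ = 0.9755 I₀ · cos²(56°) = 0.305 I₀.
I₃ = I₂ cos²(150° − 133°) = 0.305 I₀ · cos²(17°) = 0.279 I₀.
Ratio = 0.279 / 0.02136 = 13.06.

I_new/I_old ≈ 13.1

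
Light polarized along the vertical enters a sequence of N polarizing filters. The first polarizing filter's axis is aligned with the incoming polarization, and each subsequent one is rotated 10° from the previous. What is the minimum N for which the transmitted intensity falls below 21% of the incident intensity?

N = 52

First polarizer is aligned with the polarization: full transmission.
Each further stage multiplies by cos²(10°) = 0.9698.
After N polarizers: T = 0.9698^(N−1). Require T < 0.21 ⇒ N−1 > ln(0.21)/ln(0.9698) = 50.97, so N−1 ≥ 51 and N = 52.
Check: N=52 gives T = 0.2098 < 0.21; N=51 gives T = 0.2163.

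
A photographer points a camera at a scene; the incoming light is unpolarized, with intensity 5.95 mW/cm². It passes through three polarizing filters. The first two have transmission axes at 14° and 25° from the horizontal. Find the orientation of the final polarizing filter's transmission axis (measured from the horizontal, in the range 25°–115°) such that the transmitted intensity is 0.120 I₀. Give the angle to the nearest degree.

θ ≈ 85°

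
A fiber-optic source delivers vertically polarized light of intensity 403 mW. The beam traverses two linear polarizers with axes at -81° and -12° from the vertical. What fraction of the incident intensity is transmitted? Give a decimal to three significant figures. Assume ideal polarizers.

I/I₀ ≈ 0.00314

I₁ = 403 mW · cos²(81°) = 9.862 mW.
I₂ = I₁ · cos²(69°) = 9.862 · 0.1284 = 1.267 mW.
Transmitted fraction = 0.003143.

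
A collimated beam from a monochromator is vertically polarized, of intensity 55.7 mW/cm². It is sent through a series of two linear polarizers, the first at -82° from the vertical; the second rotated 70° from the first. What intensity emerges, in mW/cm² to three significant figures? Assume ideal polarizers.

I ≈ 0.126 mW/cm²

I₁ = 55.7 mW/cm² · cos²(82°) = 1.079 mW/cm².
I₂ = I₁ · cos²(70°) = 1.079 · 0.117 = 0.1262 mW/cm².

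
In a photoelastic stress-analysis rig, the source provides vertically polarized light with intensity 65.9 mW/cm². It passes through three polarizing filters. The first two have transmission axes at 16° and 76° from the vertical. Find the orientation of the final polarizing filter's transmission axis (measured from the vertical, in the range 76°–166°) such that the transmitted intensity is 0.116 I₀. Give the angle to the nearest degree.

θ ≈ 121°

I₁ = I₀ cos²(16° − 0°) = I₀ cos²(16°) = 0.924 I₀.
I₂ = I₁ cos²(76° − 16°) = 0.924 I₀ · cos²(60°) = 0.231 I₀.
Need I₃/I₀ = 0.116, so cos²(θ − 76°) = 0.116 / 0.231 = 0.5022.
θ − 76° = arccos(√0.5022) = 44.9°, giving θ ≈ 76 + 44.9 = 120.9°.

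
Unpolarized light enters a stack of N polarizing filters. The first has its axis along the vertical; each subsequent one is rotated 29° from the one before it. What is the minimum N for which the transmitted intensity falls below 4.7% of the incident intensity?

First polarizer halves the unpolarized light: factor 1/2.
Each further stage multiplies by cos²(29°) = 0.765.
After N polarizers: T = 0.5·0.765^(N−1). Require T < 0.047 ⇒ N−1 > ln(0.047/0.5)/ln(0.765) = 8.82, so N−1 ≥ 9 and N = 10.
Check: N=10 gives T = 0.04485 < 0.047; N=9 gives T = 0.05862.

N = 10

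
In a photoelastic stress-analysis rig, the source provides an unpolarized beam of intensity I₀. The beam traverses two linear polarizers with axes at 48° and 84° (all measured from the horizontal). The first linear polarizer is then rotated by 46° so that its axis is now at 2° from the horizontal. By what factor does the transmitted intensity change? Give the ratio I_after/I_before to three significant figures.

Before rotation:
Unpolarized light through the first polarizer → I₁ = ½ I₀, now polarized at 48°.
I₂ = I₁ cos²(84° − 48°) = 0.5 I₀ · cos²(36°) = 0.3273 I₀.
After rotation:
Unpolarized light through the first polarizer → I₁ = ½ I₀, now polarized at 2°.
I₂ = I₁ cos²(84° − 2°) = 0.5 I₀ · cos²(82°) = 0.009685 I₀.
Ratio = 0.009685 / 0.3273 = 0.02959.

I_new/I_old ≈ 0.0296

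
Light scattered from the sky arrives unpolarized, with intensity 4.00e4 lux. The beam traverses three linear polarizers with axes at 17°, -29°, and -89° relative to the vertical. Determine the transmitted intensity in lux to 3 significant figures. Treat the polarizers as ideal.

I ≈ 2410 lux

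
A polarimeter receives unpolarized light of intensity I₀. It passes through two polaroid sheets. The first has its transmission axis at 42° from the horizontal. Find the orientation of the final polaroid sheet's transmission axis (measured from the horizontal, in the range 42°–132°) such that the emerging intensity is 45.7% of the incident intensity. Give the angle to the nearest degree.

θ ≈ 59°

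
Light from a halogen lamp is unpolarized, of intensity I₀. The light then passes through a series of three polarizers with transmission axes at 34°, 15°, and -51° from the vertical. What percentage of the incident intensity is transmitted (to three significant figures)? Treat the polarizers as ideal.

Unpolarized light through the first polarizer → I₁ = ½ I₀, now polarized at 34°.
I₂ = I₁ cos²(15° − 34°) = 0.5 I₀ · cos²(19°) = 0.447 I₀.
I₃ = I₂ cos²(-51° − 15°) = 0.447 I₀ · cos²(66°) = 0.07395 I₀.
That is 7.395% of the incident intensity.

≈ 7.39%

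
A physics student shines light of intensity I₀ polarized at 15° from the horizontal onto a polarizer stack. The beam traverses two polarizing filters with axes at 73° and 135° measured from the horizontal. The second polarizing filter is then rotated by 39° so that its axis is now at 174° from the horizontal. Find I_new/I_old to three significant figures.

Before rotation:
By Malus's law, I₁ = I₀ cos²(73° − 15°) = I₀ cos²(58°) = 0.2808 I₀.
I₂ = I₁ cos²(135° − 73°) = 0.2808 I₀ · cos²(62°) = 0.06189 I₀.
After rotation:
I₁ = I₀ cos²(73° − 15°) = I₀ cos²(58°) = 0.2808 I₀.
Angle between axes 1 and 2: 79°. I₂ = 0.2808 I₀ · cos²(79°) = 0.01022 I₀.
Ratio = 0.01022 / 0.06189 = 0.1652.

I_new/I_old ≈ 0.165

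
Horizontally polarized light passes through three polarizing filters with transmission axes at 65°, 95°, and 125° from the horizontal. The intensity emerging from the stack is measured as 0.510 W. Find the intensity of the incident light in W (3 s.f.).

I₁ = I₀ cos²(65° − 0°) = I₀ cos²(65°) = 0.1786 I₀.
I₂ = I₁ cos²(95° − 65°) = 0.1786 I₀ · cos²(30°) = 0.134 I₀.
I₃ = I₂ cos²(125° − 95°) = 0.134 I₀ · cos²(30°) = 0.1005 I₀.
So 0.510 W = 0.1005 I₀, giving I₀ = 0.510/0.1005 = 5.076 W.

I₀ ≈ 5.08 W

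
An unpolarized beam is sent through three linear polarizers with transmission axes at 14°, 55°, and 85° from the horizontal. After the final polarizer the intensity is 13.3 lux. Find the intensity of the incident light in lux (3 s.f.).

I₀ ≈ 62.3 lux

Unpolarized light through the first polarizer → I₁ = ½ I₀, now polarized at 14°.
I₂ = I₁ cos²(55° − 14°) = 0.5 I₀ · cos²(41°) = 0.2848 I₀.
I₃ = I₂ cos²(85° − 55°) = 0.2848 I₀ · cos²(30°) = 0.2136 I₀.
So 13.3 lux = 0.2136 I₀, giving I₀ = 13.3/0.2136 = 62.27 lux.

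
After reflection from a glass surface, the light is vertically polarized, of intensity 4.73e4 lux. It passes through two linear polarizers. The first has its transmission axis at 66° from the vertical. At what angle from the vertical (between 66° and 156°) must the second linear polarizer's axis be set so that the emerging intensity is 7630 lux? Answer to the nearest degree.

θ ≈ 75°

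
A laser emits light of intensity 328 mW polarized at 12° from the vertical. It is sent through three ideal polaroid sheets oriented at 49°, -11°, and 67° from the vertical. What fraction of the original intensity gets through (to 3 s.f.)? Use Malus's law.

I/I₀ ≈ 0.00689

By Malus's law, I₁ = 328 mW · cos²(37°) = 209.2 mW.
I₂ = I₁ · cos²(60°) = 209.2 · 0.25 = 52.3 mW.
I₃ = I₂ · cos²(78°) = 52.3 · 0.04323 = 2.261 mW.
Transmitted fraction = 0.006893.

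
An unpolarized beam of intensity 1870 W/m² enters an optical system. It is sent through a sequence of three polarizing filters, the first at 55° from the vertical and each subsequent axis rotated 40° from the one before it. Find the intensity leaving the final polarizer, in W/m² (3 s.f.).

Unpolarized light through the first polarizer → I₁ = 1870 W/m²/2 = 935 W/m², polarized at 55°.
I₂ = I₁ · cos²(40°) = 935 · 0.5868 = 548.7 W/m².
I₃ = I₂ · cos²(40°) = 548.7 · 0.5868 = 322 W/m².

I ≈ 322 W/m²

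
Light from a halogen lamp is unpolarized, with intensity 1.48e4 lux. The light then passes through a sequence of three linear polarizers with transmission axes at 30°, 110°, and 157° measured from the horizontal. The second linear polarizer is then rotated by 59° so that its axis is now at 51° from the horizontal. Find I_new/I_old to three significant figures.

I_new/I_old ≈ 4.72

Before rotation:
Unpolarized light through the first polarizer → I₁ = ½ I₀, now polarized at 30°.
I₂ = I₁ cos²(110° − 30°) = 0.5 I₀ · cos²(80°) = 0.01508 I₀.
I₃ = I₂ cos²(157° − 110°) = 0.01508 I₀ · cos²(47°) = 0.007013 I₀.
After rotation:
Unpolarized light through the first polarizer → I₁ = ½ I₀, now polarized at 30°.
I₂ = I₁ cos²(51° − 30°) = 0.5 I₀ · cos²(21°) = 0.4358 I₀.
Angle between axes 2 and 3: 74°. I₃ = 0.4358 I₀ · cos²(74°) = 0.03311 I₀.
Ratio = 0.03311 / 0.007013 = 4.721.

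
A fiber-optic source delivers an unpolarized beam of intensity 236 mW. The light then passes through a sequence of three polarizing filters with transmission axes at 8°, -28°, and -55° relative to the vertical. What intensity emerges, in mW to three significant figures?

Unpolarized light through the first polarizer → I₁ = 236 mW/2 = 118 mW, polarized at 8°.
I₂ = I₁ · cos²(36°) = 118 · 0.6545 = 77.23 mW.
I₃ = I₂ · cos²(27°) = 77.23 · 0.7939 = 61.31 mW.

I ≈ 61.3 mW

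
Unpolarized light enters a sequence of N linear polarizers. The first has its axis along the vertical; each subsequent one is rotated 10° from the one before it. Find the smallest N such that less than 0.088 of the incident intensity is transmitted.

N = 58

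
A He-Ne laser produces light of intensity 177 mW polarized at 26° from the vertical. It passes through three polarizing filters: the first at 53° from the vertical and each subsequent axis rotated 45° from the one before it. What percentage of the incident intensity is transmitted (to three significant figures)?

I₁ = 177 mW · cos²(27°) = 140.5 mW.
I₂ = I₁ · cos²(45°) = 140.5 · 0.5 = 70.26 mW.
I₃ = I₂ · cos²(45°) = 70.26 · 0.5 = 35.13 mW.
That is 19.85% of the incident intensity.

≈ 19.8%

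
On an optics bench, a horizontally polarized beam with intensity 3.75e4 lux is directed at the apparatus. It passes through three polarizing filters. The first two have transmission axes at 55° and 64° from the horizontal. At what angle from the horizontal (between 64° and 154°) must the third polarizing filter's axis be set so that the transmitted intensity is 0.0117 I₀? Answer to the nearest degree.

θ ≈ 143°

I₁ = I₀ cos²(55° − 0°) = I₀ cos²(55°) = 0.329 I₀.
I₂ = I₁ cos²(64° − 55°) = 0.329 I₀ · cos²(9°) = 0.3209 I₀.
Need I₃/I₀ = 0.0117, so cos²(θ − 64°) = 0.0117 / 0.3209 = 0.03646.
θ − 64° = arccos(√0.03646) = 79.0°, giving θ ≈ 64 + 79.0 = 143.0°.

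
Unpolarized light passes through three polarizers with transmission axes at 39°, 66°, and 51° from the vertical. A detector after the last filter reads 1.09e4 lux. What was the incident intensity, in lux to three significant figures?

I₀ ≈ 2.94e4 lux

Unpolarized light through the first polarizer → I₁ = ½ I₀, now polarized at 39°.
I₂ = I₁ cos²(66° − 39°) = 0.5 I₀ · cos²(27°) = 0.3969 I₀.
I₃ = I₂ cos²(51° − 66°) = 0.3969 I₀ · cos²(15°) = 0.3704 I₀.
So 1.09e4 lux = 0.3704 I₀, giving I₀ = 1.09e4/0.3704 = 2.943e+04 lux.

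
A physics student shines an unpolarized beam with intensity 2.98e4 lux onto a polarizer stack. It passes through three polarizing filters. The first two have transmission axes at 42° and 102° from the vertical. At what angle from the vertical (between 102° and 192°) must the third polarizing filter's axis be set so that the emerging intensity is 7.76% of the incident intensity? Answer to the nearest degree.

Unpolarized light through the first polarizer → I₁ = ½ I₀, now polarized at 42°.
I₂ = I₁ cos²(102° − 42°) = 0.5 I₀ · cos²(60°) = 0.125 I₀.
Need I₃/I₀ = 0.0776, so cos²(θ − 102°) = 0.0776 / 0.125 = 0.6208.
θ − 102° = arccos(√0.6208) = 38.0°, giving θ ≈ 102 + 38.0 = 140.0°.

θ ≈ 140°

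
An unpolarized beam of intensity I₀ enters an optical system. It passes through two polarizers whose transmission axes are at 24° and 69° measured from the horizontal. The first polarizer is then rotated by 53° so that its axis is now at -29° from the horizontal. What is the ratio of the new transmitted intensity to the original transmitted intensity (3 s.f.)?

Before rotation:
Unpolarized light through the first polarizer → I₁ = ½ I₀, now polarized at 24°.
I₂ = I₁ cos²(69° − 24°) = 0.5 I₀ · cos²(45°) = 0.25 I₀.
After rotation:
Unpolarized light through the first polarizer → I₁ = ½ I₀, now polarized at -29°.
Angle between axes 1 and 2: 82°. I₂ = 0.5 I₀ · cos²(82°) = 0.009685 I₀.
Ratio = 0.009685 / 0.25 = 0.03874.

I_new/I_old ≈ 0.0387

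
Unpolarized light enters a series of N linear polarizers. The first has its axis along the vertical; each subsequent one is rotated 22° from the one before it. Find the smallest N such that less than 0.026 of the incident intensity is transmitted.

N = 21

First polarizer halves the unpolarized light: factor 1/2.
Each further stage multiplies by cos²(22°) = 0.8597.
After N polarizers: T = 0.5·0.8597^(N−1). Require T < 0.026 ⇒ N−1 > ln(0.026/0.5)/ln(0.8597) = 19.55, so N−1 ≥ 20 and N = 21.
Check: N=21 gives T = 0.0243 < 0.026; N=20 gives T = 0.02827.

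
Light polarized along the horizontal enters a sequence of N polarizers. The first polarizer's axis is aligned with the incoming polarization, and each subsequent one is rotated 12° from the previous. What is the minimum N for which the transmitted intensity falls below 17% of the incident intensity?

N = 42

First polarizer is aligned with the polarization: full transmission.
Each further stage multiplies by cos²(12°) = 0.9568.
After N polarizers: T = 0.9568^(N−1). Require T < 0.17 ⇒ N−1 > ln(0.17)/ln(0.9568) = 40.10, so N−1 ≥ 41 and N = 42.
Check: N=42 gives T = 0.1634 < 0.17; N=41 gives T = 0.1707.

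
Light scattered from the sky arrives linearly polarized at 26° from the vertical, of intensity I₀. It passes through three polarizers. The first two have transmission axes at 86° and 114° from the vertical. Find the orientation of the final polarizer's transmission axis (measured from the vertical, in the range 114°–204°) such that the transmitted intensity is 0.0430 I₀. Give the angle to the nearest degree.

By Malus's law, I₁ = I₀ cos²(86° − 26°) = I₀ cos²(60°) = 0.25 I₀.
I₂ = I₁ cos²(114° − 86°) = 0.25 I₀ · cos²(28°) = 0.1949 I₀.
Need I₃/I₀ = 0.043, so cos²(θ − 114°) = 0.043 / 0.1949 = 0.2206.
θ − 114° = arccos(√0.2206) = 62.0°, giving θ ≈ 114 + 62.0 = 176.0°.

θ ≈ 176°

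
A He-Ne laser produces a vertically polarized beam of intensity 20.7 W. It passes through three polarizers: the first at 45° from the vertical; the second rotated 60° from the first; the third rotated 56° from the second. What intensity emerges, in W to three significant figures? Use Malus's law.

By Malus's law, I₁ = 20.7 W · cos²(45°) = 10.35 W.
I₂ = I₁ · cos²(60°) = 10.35 · 0.25 = 2.588 W.
I₃ = I₂ · cos²(56°) = 2.588 · 0.3127 = 0.8091 W.

I ≈ 0.809 W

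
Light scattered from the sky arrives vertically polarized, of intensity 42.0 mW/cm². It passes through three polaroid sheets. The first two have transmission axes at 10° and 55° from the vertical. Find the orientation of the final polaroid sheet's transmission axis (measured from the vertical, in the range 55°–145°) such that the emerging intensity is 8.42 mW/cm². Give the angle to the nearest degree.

θ ≈ 105°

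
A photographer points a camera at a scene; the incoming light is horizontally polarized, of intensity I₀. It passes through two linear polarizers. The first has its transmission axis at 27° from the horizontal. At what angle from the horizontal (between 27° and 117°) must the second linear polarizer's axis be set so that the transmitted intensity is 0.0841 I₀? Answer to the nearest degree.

By Malus's law, I₁ = I₀ cos²(27° − 0°) = I₀ cos²(27°) = 0.7939 I₀.
Need I₂/I₀ = 0.0841, so cos²(θ − 27°) = 0.0841 / 0.7939 = 0.1059.
θ − 27° = arccos(√0.1059) = 71.0°, giving θ ≈ 27 + 71.0 = 98.0°.

θ ≈ 98°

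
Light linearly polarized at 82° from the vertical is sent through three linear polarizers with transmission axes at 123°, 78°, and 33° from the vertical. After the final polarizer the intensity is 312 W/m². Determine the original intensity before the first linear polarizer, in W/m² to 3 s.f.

I₀ ≈ 2190 W/m²

I₁ = I₀ cos²(123° − 82°) = I₀ cos²(41°) = 0.5696 I₀.
I₂ = I₁ cos²(78° − 123°) = 0.5696 I₀ · cos²(45°) = 0.2848 I₀.
I₃ = I₂ cos²(33° − 78°) = 0.2848 I₀ · cos²(45°) = 0.1424 I₀.
So 312 W/m² = 0.1424 I₀, giving I₀ = 312/0.1424 = 2191 W/m².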